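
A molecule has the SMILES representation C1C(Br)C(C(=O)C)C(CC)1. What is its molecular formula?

C8H13BrO

Atom tally by fragment:
  cyclobutane ring core → C:4 H:8
  (− 3 ring H displaced by substituents)
  + Br → Br:1
  + COCH3 → C:2 H:3 O:1
  + C2H5 → C:2 H:5
Element totals:
  C: 8
  H: 13
  Br: 1
  O: 1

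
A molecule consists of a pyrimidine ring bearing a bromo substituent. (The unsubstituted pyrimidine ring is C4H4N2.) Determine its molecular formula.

Atom tally by fragment:
  pyrimidine ring core → C:4 H:4 N:2
  (− 1 ring H displaced by substituents)
  + Br → Br:1
Element totals:
  C: 4
  H: 3
  Br: 1
  N: 2

C4H3BrN2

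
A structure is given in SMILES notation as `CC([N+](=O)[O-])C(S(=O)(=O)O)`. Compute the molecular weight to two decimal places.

Atom tally by fragment:
  CH3 → C:1 H:3
  CH(NO2) → C:1 H:1 N:1 O:2
  CH2SO3H → C:1 H:3 S:1 O:3
Element totals:
  C: 3
  H: 7
  N: 1
  O: 5
  S: 1
Molecular formula: C3H7NO5S.
  M = 3(12.011) + 7(1.008) + 14.007 + 5(15.999) + 32.06
    = 36.033 + 7.056 + 14.007 + 79.995 + 32.060 = 169.151

169.15 g/mol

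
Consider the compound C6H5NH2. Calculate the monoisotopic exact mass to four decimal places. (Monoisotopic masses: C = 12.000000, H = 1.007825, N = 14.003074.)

93.0578

Element totals:
  C: 6
  H: 7
  N: 1
Molecular formula: C6H7N.
  M = 6(12.0) + 7(1.007825) + 14.003074
    = 72.000000 + 7.054775 + 14.003074 = 93.057849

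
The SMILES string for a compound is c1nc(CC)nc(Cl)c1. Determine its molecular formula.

C6H7ClN2

Atom tally by fragment:
  pyrimidine ring core → C:4 H:4 N:2
  (− 2 ring H displaced by substituents)
  + C2H5 → C:2 H:5
  + Cl → Cl:1
Element totals:
  C: 6
  H: 7
  Cl: 1
  N: 2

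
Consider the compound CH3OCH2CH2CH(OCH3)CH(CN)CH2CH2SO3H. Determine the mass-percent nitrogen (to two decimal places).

5.57%

Element totals:
  C: 9
  H: 17
  N: 1
  O: 5
  S: 1
Molecular formula: C9H17NO5S.
Molar mass = 251.297 g/mol.
Mass from N: 1 × 14.007 = 14.007 g/mol.
%N = 14.007 / 251.297 × 100 = 5.57%.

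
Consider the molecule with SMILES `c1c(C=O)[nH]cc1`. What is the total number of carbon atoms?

5

Atom tally by fragment:
  pyrrole ring core → C:4 H:5 N:1
  (− 1 ring H displaced by substituents)
  + CHO → C:1 H:1 O:1
Element totals:
  C: 5
  H: 5
  N: 1
  O: 1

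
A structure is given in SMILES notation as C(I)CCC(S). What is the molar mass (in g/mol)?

216.08 g/mol

Atom tally by fragment:
  ICH2 → C:1 H:2 I:1
  CH2 → C:1 H:2
  CH2 → C:1 H:2
  CH2SH → C:1 H:3 S:1
Element totals:
  C: 4
  H: 9
  I: 1
  S: 1
Molecular formula: C4H9IS.
  M = 4(12.011) + 9(1.008) + 126.904 + 32.06
    = 48.044 + 9.072 + 126.904 + 32.060 = 216.080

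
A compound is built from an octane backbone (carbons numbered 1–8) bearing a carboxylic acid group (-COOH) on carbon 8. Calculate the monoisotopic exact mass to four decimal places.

Atom tally by fragment:
  CH3 → C:1 H:3
  CH2 → C:1 H:2
  CH2 → C:1 H:2
  CH2 → C:1 H:2
  CH2 → C:1 H:2
  CH2 → C:1 H:2
  CH2 → C:1 H:2
  CH2COOH → C:2 H:3 O:2
Element totals:
  C: 9
  H: 18
  O: 2
Molecular formula: C9H18O2.
  M = 9(12.0) + 18(1.007825) + 2(15.994915)
    = 108.000000 + 18.140850 + 31.989830 = 158.130680

158.1307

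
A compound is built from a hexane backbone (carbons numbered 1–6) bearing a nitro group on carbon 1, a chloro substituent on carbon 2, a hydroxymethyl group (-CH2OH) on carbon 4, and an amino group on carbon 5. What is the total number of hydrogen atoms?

15

Atom tally by fragment:
  O2NCH2 → C:1 H:2 N:1 O:2
  CH(Cl) → C:1 H:1 Cl:1
  CH2 → C:1 H:2
  CH(CH2OH) → C:2 H:4 O:1
  CH(NH2) → C:1 H:3 N:1
  CH3 → C:1 H:3
Element totals:
  C: 7
  H: 15
  Cl: 1
  N: 2
  O: 3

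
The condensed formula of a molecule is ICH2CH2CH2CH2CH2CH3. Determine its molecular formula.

Atom tally by fragment:
  ICH2 → C:1 H:2 I:1
  CH2 → C:1 H:2
  CH2 → C:1 H:2
  CH2 → C:1 H:2
  CH2 → C:1 H:2
  CH3 → C:1 H:3
Element totals:
  C: 6
  H: 13
  I: 1

C6H13I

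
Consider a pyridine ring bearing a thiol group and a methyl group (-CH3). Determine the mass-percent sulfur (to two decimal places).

Atom tally by fragment:
  pyridine ring core → C:5 H:5 N:1
  (− 2 ring H displaced by substituents)
  + SH → S:1 H:1
  + CH3 → C:1 H:3
Element totals:
  C: 6
  H: 7
  N: 1
  S: 1
Molecular formula: C6H7NS.
Molar mass = 125.189 g/mol.
Mass from S: 1 × 32.06 = 32.060 g/mol.
%S = 32.060 / 125.189 × 100 = 25.61%.

25.61%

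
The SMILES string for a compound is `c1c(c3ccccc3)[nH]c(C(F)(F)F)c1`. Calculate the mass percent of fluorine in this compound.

Atom tally by fragment:
  pyrrole ring core → C:4 H:5 N:1
  (− 2 ring H displaced by substituents)
  + C6H5 → C:6 H:5
  + CF3 → C:1 F:3
Element totals:
  C: 11
  H: 8
  F: 3
  N: 1
Molecular formula: C11H8F3N.
Molar mass = 211.186 g/mol.
Mass from F: 3 × 18.998 = 56.994 g/mol.
%F = 56.994 / 211.186 × 100 = 26.99%.

26.99%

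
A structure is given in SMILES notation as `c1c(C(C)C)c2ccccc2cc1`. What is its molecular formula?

Atom tally by fragment:
  naphthalene ring system core → C:10 H:8
  (− 1 ring H displaced by substituents)
  + CH(CH3)2 → C:3 H:7
Element totals:
  C: 13
  H: 14

C13H14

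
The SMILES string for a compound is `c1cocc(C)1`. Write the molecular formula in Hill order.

Atom tally by fragment:
  furan ring core → C:4 H:4 O:1
  (− 1 ring H displaced by substituents)
  + CH3 → C:1 H:3
Element totals:
  C: 5
  H: 6
  O: 1

C5H6O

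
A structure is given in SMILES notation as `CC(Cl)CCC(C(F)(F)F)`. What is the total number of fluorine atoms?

Atom tally by fragment:
  CH3 → C:1 H:3
  CH(Cl) → C:1 H:1 Cl:1
  CH2 → C:1 H:2
  CH2 → C:1 H:2
  CH2CF3 → C:2 H:2 F:3
Element totals:
  C: 6
  H: 10
  Cl: 1
  F: 3

3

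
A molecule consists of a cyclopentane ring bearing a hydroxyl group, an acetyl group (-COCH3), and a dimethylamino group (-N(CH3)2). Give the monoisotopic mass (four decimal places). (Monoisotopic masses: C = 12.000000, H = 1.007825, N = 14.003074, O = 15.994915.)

171.1259

Atom tally by fragment:
  cyclopentane ring core → C:5 H:10
  (− 3 ring H displaced by substituents)
  + OH → O:1 H:1
  + COCH3 → C:2 H:3 O:1
  + N(CH3)2 → N:1 C:2 H:6
Element totals:
  C: 9
  H: 17
  N: 1
  O: 2
Molecular formula: C9H17NO2.
  M = 9(12.0) + 17(1.007825) + 14.003074 + 2(15.994915)
    = 108.000000 + 17.133025 + 14.003074 + 31.989830 = 171.125929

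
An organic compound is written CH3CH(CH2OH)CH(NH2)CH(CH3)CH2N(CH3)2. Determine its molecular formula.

C9H22N2O

Atom tally by fragment:
  CH3 → C:1 H:3
  CH(CH2OH) → C:2 H:4 O:1
  CH(NH2) → C:1 H:3 N:1
  CH(CH3) → C:2 H:4
  CH2N(CH3)2 → C:3 H:8 N:1
Element totals:
  C: 9
  H: 22
  N: 2
  O: 1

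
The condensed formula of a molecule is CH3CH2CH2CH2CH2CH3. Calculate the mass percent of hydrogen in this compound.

16.38%

Atom tally by fragment:
  CH3 → C:1 H:3
  CH2 → C:1 H:2
  CH2 → C:1 H:2
  CH2 → C:1 H:2
  CH2 → C:1 H:2
  CH3 → C:1 H:3
Element totals:
  C: 6
  H: 14
Molecular formula: C6H14.
Molar mass = 86.178 g/mol.
Mass from H: 14 × 1.008 = 14.112 g/mol.
%H = 14.112 / 86.178 × 100 = 16.38%.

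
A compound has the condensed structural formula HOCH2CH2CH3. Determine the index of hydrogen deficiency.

Element totals:
  C: 3
  H: 8
  O: 1
Molecular formula: C3H8O.
DoU = (2C + 2 + N − H − X) / 2 = (2·3 + 2 + 0 − 8 − 0) / 2 = 0.

0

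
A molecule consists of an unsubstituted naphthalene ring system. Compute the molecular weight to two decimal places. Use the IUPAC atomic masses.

Atom tally by fragment:
  naphthalene ring system core → C:10 H:8
Element totals:
  C: 10
  H: 8
Molecular formula: C10H8.
  M = 10(12.011) + 8(1.008)
    = 120.110 + 8.064 = 128.174

128.17 g/mol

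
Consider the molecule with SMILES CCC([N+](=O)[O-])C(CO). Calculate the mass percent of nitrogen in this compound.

10.52%

Atom tally by fragment:
  CH3 → C:1 H:3
  CH2 → C:1 H:2
  CH(NO2) → C:1 H:1 N:1 O:2
  CH2CH2OH → C:2 H:5 O:1
Element totals:
  C: 5
  H: 11
  N: 1
  O: 3
Molecular formula: C5H11NO3.
Molar mass = 133.147 g/mol.
Mass from N: 1 × 14.007 = 14.007 g/mol.
%N = 14.007 / 133.147 × 100 = 10.52%.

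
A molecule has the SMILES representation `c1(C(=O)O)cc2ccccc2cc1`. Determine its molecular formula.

Atom tally by fragment:
  naphthalene ring system core → C:10 H:8
  (− 1 ring H displaced by substituents)
  + COOH → C:1 H:1 O:2
Element totals:
  C: 11
  H: 8
  O: 2

C11H8O2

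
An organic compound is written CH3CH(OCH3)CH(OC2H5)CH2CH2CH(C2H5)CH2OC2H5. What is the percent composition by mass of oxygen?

19.48%

Atom tally by fragment:
  CH3 → C:1 H:3
  CH(OCH3) → C:2 H:4 O:1
  CH(OC2H5) → C:3 H:6 O:1
  CH2 → C:1 H:2
  CH2 → C:1 H:2
  CH(C2H5) → C:3 H:6
  CH2OC2H5 → C:3 H:7 O:1
Element totals:
  C: 14
  H: 30
  O: 3
Molecular formula: C14H30O3.
Molar mass = 246.391 g/mol.
Mass from O: 3 × 15.999 = 47.997 g/mol.
%O = 47.997 / 246.391 × 100 = 19.48%.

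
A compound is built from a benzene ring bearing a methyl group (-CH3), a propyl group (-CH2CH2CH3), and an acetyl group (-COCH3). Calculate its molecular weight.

Atom tally by fragment:
  benzene ring core → C:6 H:6
  (− 3 ring H displaced by substituents)
  + CH3 → C:1 H:3
  + CH2CH2CH3 → C:3 H:7
  + COCH3 → C:2 H:3 O:1
Element totals:
  C: 12
  H: 16
  O: 1
Molecular formula: C12H16O.
  M = 12(12.011) + 16(1.008) + 15.999
    = 144.132 + 16.128 + 15.999 = 176.259

176.26 g/mol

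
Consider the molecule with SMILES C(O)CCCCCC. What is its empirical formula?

C7H16O

Atom tally by fragment:
  HOCH2 → C:1 H:3 O:1
  CH2 → C:1 H:2
  CH2 → C:1 H:2
  CH2 → C:1 H:2
  CH2 → C:1 H:2
  CH2 → C:1 H:2
  CH3 → C:1 H:3
Element totals:
  C: 7
  H: 16
  O: 1
Molecular formula: C7H16O.
gcd of subscripts (7, 16, 1) = 1, so the empirical formula equals the molecular formula.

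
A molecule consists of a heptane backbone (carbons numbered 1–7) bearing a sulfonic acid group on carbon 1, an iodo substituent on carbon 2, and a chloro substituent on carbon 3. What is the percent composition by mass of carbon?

24.68%

Atom tally by fragment:
  HO3SCH2 → C:1 H:3 S:1 O:3
  CH(I) → C:1 H:1 I:1
  CH(Cl) → C:1 H:1 Cl:1
  CH2 → C:1 H:2
  CH2 → C:1 H:2
  CH2 → C:1 H:2
  CH3 → C:1 H:3
Element totals:
  C: 7
  H: 14
  Cl: 1
  I: 1
  O: 3
  S: 1
Molecular formula: C7H14ClIO3S.
Molar mass = 340.600 g/mol.
Mass from C: 7 × 12.011 = 84.077 g/mol.
%C = 84.077 / 340.600 × 100 = 24.68%.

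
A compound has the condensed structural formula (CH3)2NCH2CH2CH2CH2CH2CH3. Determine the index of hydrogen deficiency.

0

Atom tally by fragment:
  (CH3)2NCH2 → C:3 H:8 N:1
  CH2 → C:1 H:2
  CH2 → C:1 H:2
  CH2 → C:1 H:2
  CH2 → C:1 H:2
  CH3 → C:1 H:3
Element totals:
  C: 8
  H: 19
  N: 1
Molecular formula: C8H19N.
DoU = (2C + 2 + N − H − X) / 2 = (2·8 + 2 + 1 − 19 − 0) / 2 = 0.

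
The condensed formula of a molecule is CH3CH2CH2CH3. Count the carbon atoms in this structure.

Element totals:
  C: 4
  H: 10

4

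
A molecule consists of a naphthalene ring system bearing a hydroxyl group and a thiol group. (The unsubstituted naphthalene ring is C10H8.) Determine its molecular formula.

Atom tally by fragment:
  naphthalene ring system core → C:10 H:8
  (− 2 ring H displaced by substituents)
  + OH → O:1 H:1
  + SH → S:1 H:1
Element totals:
  C: 10
  H: 8
  O: 1
  S: 1

C10H8OS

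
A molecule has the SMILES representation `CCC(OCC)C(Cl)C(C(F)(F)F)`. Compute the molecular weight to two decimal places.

218.64 g/mol

Atom tally by fragment:
  CH3 → C:1 H:3
  CH2 → C:1 H:2
  CH(OC2H5) → C:3 H:6 O:1
  CH(Cl) → C:1 H:1 Cl:1
  CH2CF3 → C:2 H:2 F:3
Element totals:
  C: 8
  H: 14
  Cl: 1
  F: 3
  O: 1
Molecular formula: C8H14ClF3O.
  M = 8(12.011) + 14(1.008) + 35.45 + 3(18.998) + 15.999
    = 96.088 + 14.112 + 35.450 + 56.994 + 15.999 = 218.643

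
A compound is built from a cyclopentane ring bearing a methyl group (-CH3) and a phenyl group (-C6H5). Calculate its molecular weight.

160.26 g/mol

Atom tally by fragment:
  cyclopentane ring core → C:5 H:10
  (− 2 ring H displaced by substituents)
  + CH3 → C:1 H:3
  + C6H5 → C:6 H:5
Element totals:
  C: 12
  H: 16
Molecular formula: C12H16.
  M = 12(12.011) + 16(1.008)
    = 144.132 + 16.128 = 160.260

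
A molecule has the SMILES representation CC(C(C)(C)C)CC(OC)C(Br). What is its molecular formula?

Atom tally by fragment:
  CH3 → C:1 H:3
  CH(C(CH3)3) → C:5 H:10
  CH2 → C:1 H:2
  CH(OCH3) → C:2 H:4 O:1
  CH2Br → C:1 H:2 Br:1
Element totals:
  C: 10
  H: 21
  Br: 1
  O: 1

C10H21BrO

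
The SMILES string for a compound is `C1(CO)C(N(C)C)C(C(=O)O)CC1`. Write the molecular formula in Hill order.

C9H17NO3

Atom tally by fragment:
  cyclopentane ring core → C:5 H:10
  (− 3 ring H displaced by substituents)
  + CH2OH → C:1 H:3 O:1
  + N(CH3)2 → N:1 C:2 H:6
  + COOH → C:1 H:1 O:2
Element totals:
  C: 9
  H: 17
  N: 1
  O: 3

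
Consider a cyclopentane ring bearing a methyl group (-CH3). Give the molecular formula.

C6H12

Atom tally by fragment:
  cyclopentane ring core → C:5 H:10
  (− 1 ring H displaced by substituents)
  + CH3 → C:1 H:3
Element totals:
  C: 6
  H: 12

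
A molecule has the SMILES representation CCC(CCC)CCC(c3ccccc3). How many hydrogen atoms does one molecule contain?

Atom tally by fragment:
  CH3 → C:1 H:3
  CH2 → C:1 H:2
  CH(CH2CH2CH3) → C:4 H:8
  CH2 → C:1 H:2
  CH2 → C:1 H:2
  CH2C6H5 → C:7 H:7
Element totals:
  C: 15
  H: 24

24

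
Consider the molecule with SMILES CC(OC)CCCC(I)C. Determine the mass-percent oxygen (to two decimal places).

6.25%

Atom tally by fragment:
  CH3 → C:1 H:3
  CH(OCH3) → C:2 H:4 O:1
  CH2 → C:1 H:2
  CH2 → C:1 H:2
  CH2 → C:1 H:2
  CH(I) → C:1 H:1 I:1
  CH3 → C:1 H:3
Element totals:
  C: 8
  H: 17
  I: 1
  O: 1
Molecular formula: C8H17IO.
Molar mass = 256.127 g/mol.
Mass from O: 1 × 15.999 = 15.999 g/mol.
%O = 15.999 / 256.127 × 100 = 6.25%.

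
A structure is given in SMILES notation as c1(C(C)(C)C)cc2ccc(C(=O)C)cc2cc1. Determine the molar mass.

Atom tally by fragment:
  naphthalene ring system core → C:10 H:8
  (− 2 ring H displaced by substituents)
  + C(CH3)3 → C:4 H:9
  + COCH3 → C:2 H:3 O:1
Element totals:
  C: 16
  H: 18
  O: 1
Molecular formula: C16H18O.
  M = 16(12.011) + 18(1.008) + 15.999
    = 192.176 + 18.144 + 15.999 = 226.319

226.32 g/mol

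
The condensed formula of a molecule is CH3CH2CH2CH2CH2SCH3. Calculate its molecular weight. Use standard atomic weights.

Atom tally by fragment:
  CH3 → C:1 H:3
  CH2 → C:1 H:2
  CH2 → C:1 H:2
  CH2 → C:1 H:2
  CH2SCH3 → C:2 H:5 S:1
Element totals:
  C: 6
  H: 14
  S: 1
Molecular formula: C6H14S.
  M = 6(12.011) + 14(1.008) + 32.06
    = 72.066 + 14.112 + 32.060 = 118.238

118.24 g/mol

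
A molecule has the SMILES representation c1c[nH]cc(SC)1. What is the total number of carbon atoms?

Atom tally by fragment:
  pyrrole ring core → C:4 H:5 N:1
  (− 1 ring H displaced by substituents)
  + SCH3 → C:1 H:3 S:1
Element totals:
  C: 5
  H: 7
  N: 1
  S: 1

5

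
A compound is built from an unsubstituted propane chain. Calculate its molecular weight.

Atom tally by fragment:
  CH3 → C:1 H:3
  CH2 → C:1 H:2
  CH3 → C:1 H:3
Element totals:
  C: 3
  H: 8
Molecular formula: C3H8.
  M = 3(12.011) + 8(1.008)
    = 36.033 + 8.064 = 44.097

44.10 g/mol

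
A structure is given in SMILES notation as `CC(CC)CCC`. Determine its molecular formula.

Atom tally by fragment:
  CH3 → C:1 H:3
  CH(C2H5) → C:3 H:6
  CH2 → C:1 H:2
  CH2 → C:1 H:2
  CH3 → C:1 H:3
Element totals:
  C: 7
  H: 16

C7H16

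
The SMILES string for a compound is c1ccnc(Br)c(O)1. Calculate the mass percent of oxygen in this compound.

9.19%

Atom tally by fragment:
  pyridine ring core → C:5 H:5 N:1
  (− 2 ring H displaced by substituents)
  + Br → Br:1
  + OH → O:1 H:1
Element totals:
  C: 5
  H: 4
  Br: 1
  N: 1
  O: 1
Molecular formula: C5H4BrNO.
Molar mass = 173.997 g/mol.
Mass from O: 1 × 15.999 = 15.999 g/mol.
%O = 15.999 / 173.997 × 100 = 9.19%.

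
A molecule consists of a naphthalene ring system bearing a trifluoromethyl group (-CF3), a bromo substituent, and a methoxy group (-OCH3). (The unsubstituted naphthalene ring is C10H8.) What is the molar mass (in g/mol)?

Atom tally by fragment:
  naphthalene ring system core → C:10 H:8
  (− 3 ring H displaced by substituents)
  + CF3 → C:1 F:3
  + Br → Br:1
  + OCH3 → C:1 H:3 O:1
Element totals:
  C: 12
  H: 8
  Br: 1
  F: 3
  O: 1
Molecular formula: C12H8BrF3O.
  M = 12(12.011) + 8(1.008) + 79.904 + 3(18.998) + 15.999
    = 144.132 + 8.064 + 79.904 + 56.994 + 15.999 = 305.093

305.09 g/mol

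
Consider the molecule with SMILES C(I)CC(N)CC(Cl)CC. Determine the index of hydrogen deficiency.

Atom tally by fragment:
  ICH2 → C:1 H:2 I:1
  CH2 → C:1 H:2
  CH(NH2) → C:1 H:3 N:1
  CH2 → C:1 H:2
  CH(Cl) → C:1 H:1 Cl:1
  CH2 → C:1 H:2
  CH3 → C:1 H:3
Element totals:
  C: 7
  H: 15
  Cl: 1
  I: 1
  N: 1
Molecular formula: C7H15ClIN.
DoU = (2C + 2 + N − H − X) / 2 = (2·7 + 2 + 1 − 15 − 2) / 2 = 0.

0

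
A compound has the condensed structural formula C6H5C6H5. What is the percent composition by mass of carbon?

93.46%

Element totals:
  C: 12
  H: 10
Molecular formula: C12H10.
Molar mass = 154.212 g/mol.
Mass from C: 12 × 12.011 = 144.132 g/mol.
%C = 144.132 / 154.212 × 100 = 93.46%.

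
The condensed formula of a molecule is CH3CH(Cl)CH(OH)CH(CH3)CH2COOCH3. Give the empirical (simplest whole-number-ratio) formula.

C8H15ClO3

Element totals:
  C: 8
  H: 15
  Cl: 1
  O: 3
Molecular formula: C8H15ClO3.
gcd of subscripts (8, 1, 15, 3) = 1, so the empirical formula equals the molecular formula.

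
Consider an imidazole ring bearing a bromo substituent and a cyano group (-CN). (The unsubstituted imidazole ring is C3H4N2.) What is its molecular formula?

C4H2BrN3

Atom tally by fragment:
  imidazole ring core → C:3 H:4 N:2
  (− 2 ring H displaced by substituents)
  + Br → Br:1
  + CN → C:1 N:1
Element totals:
  C: 4
  H: 2
  Br: 1
  N: 3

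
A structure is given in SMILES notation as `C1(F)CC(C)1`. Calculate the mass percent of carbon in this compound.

64.84%

Atom tally by fragment:
  cyclopropane ring core → C:3 H:6
  (− 2 ring H displaced by substituents)
  + F → F:1
  + CH3 → C:1 H:3
Element totals:
  C: 4
  H: 7
  F: 1
Molecular formula: C4H7F.
Molar mass = 74.098 g/mol.
Mass from C: 4 × 12.011 = 48.044 g/mol.
%C = 48.044 / 74.098 × 100 = 64.84%.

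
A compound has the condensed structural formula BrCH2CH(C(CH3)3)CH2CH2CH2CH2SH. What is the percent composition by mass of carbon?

Atom tally by fragment:
  BrCH2 → C:1 H:2 Br:1
  CH(C(CH3)3) → C:5 H:10
  CH2 → C:1 H:2
  CH2 → C:1 H:2
  CH2 → C:1 H:2
  CH2SH → C:1 H:3 S:1
Element totals:
  C: 10
  H: 21
  Br: 1
  S: 1
Molecular formula: C10H21BrS.
Molar mass = 253.242 g/mol.
Mass from C: 10 × 12.011 = 120.110 g/mol.
%C = 120.110 / 253.242 × 100 = 47.43%.

47.43%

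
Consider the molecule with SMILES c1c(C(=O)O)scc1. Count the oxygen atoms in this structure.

Atom tally by fragment:
  thiophene ring core → C:4 H:4 S:1
  (− 1 ring H displaced by substituents)
  + COOH → C:1 H:1 O:2
Element totals:
  C: 5
  H: 4
  O: 2
  S: 1

2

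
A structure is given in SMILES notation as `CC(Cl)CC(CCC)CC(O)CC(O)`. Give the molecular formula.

C11H23ClO2

Atom tally by fragment:
  CH3 → C:1 H:3
  CH(Cl) → C:1 H:1 Cl:1
  CH2 → C:1 H:2
  CH(CH2CH2CH3) → C:4 H:8
  CH2 → C:1 H:2
  CH(OH) → C:1 H:2 O:1
  CH2 → C:1 H:2
  CH2OH → C:1 H:3 O:1
Element totals:
  C: 11
  H: 23
  Cl: 1
  O: 2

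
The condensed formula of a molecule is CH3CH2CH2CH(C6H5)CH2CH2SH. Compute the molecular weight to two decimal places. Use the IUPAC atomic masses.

194.34 g/mol

Atom tally by fragment:
  CH3 → C:1 H:3
  CH2 → C:1 H:2
  CH2 → C:1 H:2
  CH(C6H5) → C:7 H:6
  CH2 → C:1 H:2
  CH2SH → C:1 H:3 S:1
Element totals:
  C: 12
  H: 18
  S: 1
Molecular formula: C12H18S.
  M = 12(12.011) + 18(1.008) + 32.06
    = 144.132 + 18.144 + 32.060 = 194.336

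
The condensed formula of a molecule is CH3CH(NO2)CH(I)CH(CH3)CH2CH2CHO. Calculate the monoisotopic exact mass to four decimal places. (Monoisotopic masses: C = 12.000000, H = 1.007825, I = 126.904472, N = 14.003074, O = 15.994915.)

299.0018

Atom tally by fragment:
  CH3 → C:1 H:3
  CH(NO2) → C:1 H:1 N:1 O:2
  CH(I) → C:1 H:1 I:1
  CH(CH3) → C:2 H:4
  CH2 → C:1 H:2
  CH2CHO → C:2 H:3 O:1
Element totals:
  C: 8
  H: 14
  I: 1
  N: 1
  O: 3
Molecular formula: C8H14INO3.
  M = 8(12.0) + 14(1.007825) + 126.904472 + 14.003074 + 3(15.994915)
    = 96.000000 + 14.109550 + 126.904472 + 14.003074 + 47.984745 = 299.001841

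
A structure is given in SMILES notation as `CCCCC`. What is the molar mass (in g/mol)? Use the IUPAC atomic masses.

Atom tally by fragment:
  CH3 → C:1 H:3
  CH2 → C:1 H:2
  CH2 → C:1 H:2
  CH2 → C:1 H:2
  CH3 → C:1 H:3
Element totals:
  C: 5
  H: 12
Molecular formula: C5H12.
  M = 5(12.011) + 12(1.008)
    = 60.055 + 12.096 = 72.151

72.15 g/mol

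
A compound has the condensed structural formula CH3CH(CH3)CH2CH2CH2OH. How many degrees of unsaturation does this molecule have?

0

Element totals:
  C: 6
  H: 14
  O: 1
Molecular formula: C6H14O.
DoU = (2C + 2 + N − H − X) / 2 = (2·6 + 2 + 0 − 14 − 0) / 2 = 0.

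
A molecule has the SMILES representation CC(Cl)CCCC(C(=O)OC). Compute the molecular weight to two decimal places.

178.66 g/mol

Atom tally by fragment:
  CH3 → C:1 H:3
  CH(Cl) → C:1 H:1 Cl:1
  CH2 → C:1 H:2
  CH2 → C:1 H:2
  CH2 → C:1 H:2
  CH2COOCH3 → C:3 H:5 O:2
Element totals:
  C: 8
  H: 15
  Cl: 1
  O: 2
Molecular formula: C8H15ClO2.
  M = 8(12.011) + 15(1.008) + 35.45 + 2(15.999)
    = 96.088 + 15.120 + 35.450 + 31.998 = 178.656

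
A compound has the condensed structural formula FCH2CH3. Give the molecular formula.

C2H5F

Atom tally by fragment:
  FCH2 → C:1 H:2 F:1
  CH3 → C:1 H:3
Element totals:
  C: 2
  H: 5
  F: 1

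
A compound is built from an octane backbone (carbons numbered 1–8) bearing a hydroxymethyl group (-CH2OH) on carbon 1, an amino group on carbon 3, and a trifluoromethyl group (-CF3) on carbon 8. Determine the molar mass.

Atom tally by fragment:
  HOCH2CH2 → C:2 H:5 O:1
  CH2 → C:1 H:2
  CH(NH2) → C:1 H:3 N:1
  CH2 → C:1 H:2
  CH2 → C:1 H:2
  CH2 → C:1 H:2
  CH2 → C:1 H:2
  CH2CF3 → C:2 H:2 F:3
Element totals:
  C: 10
  H: 20
  F: 3
  N: 1
  O: 1
Molecular formula: C10H20F3NO.
  M = 10(12.011) + 20(1.008) + 3(18.998) + 14.007 + 15.999
    = 120.110 + 20.160 + 56.994 + 14.007 + 15.999 = 227.270

227.27 g/mol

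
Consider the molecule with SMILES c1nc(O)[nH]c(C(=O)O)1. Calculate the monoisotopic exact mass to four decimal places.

128.0222

Atom tally by fragment:
  imidazole ring core → C:3 H:4 N:2
  (− 2 ring H displaced by substituents)
  + OH → O:1 H:1
  + COOH → C:1 H:1 O:2
Element totals:
  C: 4
  H: 4
  N: 2
  O: 3
Molecular formula: C4H4N2O3.
  M = 4(12.0) + 4(1.007825) + 2(14.003074) + 3(15.994915)
    = 48.000000 + 4.031300 + 28.006148 + 47.984745 = 128.022193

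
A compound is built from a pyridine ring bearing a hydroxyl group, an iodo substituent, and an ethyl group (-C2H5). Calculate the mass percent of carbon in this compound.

Atom tally by fragment:
  pyridine ring core → C:5 H:5 N:1
  (− 3 ring H displaced by substituents)
  + OH → O:1 H:1
  + I → I:1
  + C2H5 → C:2 H:5
Element totals:
  C: 7
  H: 8
  I: 1
  N: 1
  O: 1
Molecular formula: C7H8INO.
Molar mass = 249.051 g/mol.
Mass from C: 7 × 12.011 = 84.077 g/mol.
%C = 84.077 / 249.051 × 100 = 33.76%.

33.76%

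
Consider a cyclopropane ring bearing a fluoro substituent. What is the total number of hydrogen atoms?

5

Atom tally by fragment:
  cyclopropane ring core → C:3 H:6
  (− 1 ring H displaced by substituents)
  + F → F:1
Element totals:
  C: 3
  H: 5
  F: 1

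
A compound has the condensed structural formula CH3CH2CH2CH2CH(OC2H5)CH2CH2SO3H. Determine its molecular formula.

C9H20O4S

Atom tally by fragment:
  CH3 → C:1 H:3
  CH2 → C:1 H:2
  CH2 → C:1 H:2
  CH2 → C:1 H:2
  CH(OC2H5) → C:3 H:6 O:1
  CH2 → C:1 H:2
  CH2SO3H → C:1 H:3 S:1 O:3
Element totals:
  C: 9
  H: 20
  O: 4
  S: 1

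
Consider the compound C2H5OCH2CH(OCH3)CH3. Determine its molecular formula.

C6H14O2

Atom tally by fragment:
  C2H5OCH2 → C:3 H:7 O:1
  CH(OCH3) → C:2 H:4 O:1
  CH3 → C:1 H:3
Element totals:
  C: 6
  H: 14
  O: 2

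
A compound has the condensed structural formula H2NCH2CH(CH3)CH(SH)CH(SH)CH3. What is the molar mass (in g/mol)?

Element totals:
  C: 6
  H: 15
  N: 1
  S: 2
Molecular formula: C6H15NS2.
  M = 6(12.011) + 15(1.008) + 14.007 + 2(32.06)
    = 72.066 + 15.120 + 14.007 + 64.120 = 165.313

165.31 g/mol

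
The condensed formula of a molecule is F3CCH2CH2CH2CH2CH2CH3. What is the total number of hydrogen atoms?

Atom tally by fragment:
  F3CCH2 → C:2 H:2 F:3
  CH2 → C:1 H:2
  CH2 → C:1 H:2
  CH2 → C:1 H:2
  CH2 → C:1 H:2
  CH3 → C:1 H:3
Element totals:
  C: 7
  H: 13
  F: 3

13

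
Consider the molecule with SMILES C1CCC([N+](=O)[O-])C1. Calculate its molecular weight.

Atom tally by fragment:
  cyclopentane ring core → C:5 H:10
  (− 1 ring H displaced by substituents)
  + NO2 → N:1 O:2
Element totals:
  C: 5
  H: 9
  N: 1
  O: 2
Molecular formula: C5H9NO2.
  M = 5(12.011) + 9(1.008) + 14.007 + 2(15.999)
    = 60.055 + 9.072 + 14.007 + 31.998 = 115.132

115.13 g/mol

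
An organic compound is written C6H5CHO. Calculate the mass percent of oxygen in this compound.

Element totals:
  C: 7
  H: 6
  O: 1
Molecular formula: C7H6O.
Molar mass = 106.124 g/mol.
Mass from O: 1 × 15.999 = 15.999 g/mol.
%O = 15.999 / 106.124 × 100 = 15.08%.

15.08%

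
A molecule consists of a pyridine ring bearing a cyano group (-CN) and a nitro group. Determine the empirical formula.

C6H3N3O2

Atom tally by fragment:
  pyridine ring core → C:5 H:5 N:1
  (− 2 ring H displaced by substituents)
  + CN → C:1 N:1
  + NO2 → N:1 O:2
Element totals:
  C: 6
  H: 3
  N: 3
  O: 2
Molecular formula: C6H3N3O2.
gcd of subscripts (6, 3, 3, 2) = 1, so the empirical formula equals the molecular formula.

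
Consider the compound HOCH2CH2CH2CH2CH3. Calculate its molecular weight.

88.15 g/mol

Atom tally by fragment:
  HOCH2CH2 → C:2 H:5 O:1
  CH2 → C:1 H:2
  CH2 → C:1 H:2
  CH3 → C:1 H:3
Element totals:
  C: 5
  H: 12
  O: 1
Molecular formula: C5H12O.
  M = 5(12.011) + 12(1.008) + 15.999
    = 60.055 + 12.096 + 15.999 = 88.150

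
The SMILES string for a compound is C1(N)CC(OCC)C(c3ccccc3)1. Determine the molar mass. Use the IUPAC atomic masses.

191.27 g/mol

Atom tally by fragment:
  cyclobutane ring core → C:4 H:8
  (− 3 ring H displaced by substituents)
  + NH2 → N:1 H:2
  + OC2H5 → C:2 H:5 O:1
  + C6H5 → C:6 H:5
Element totals:
  C: 12
  H: 17
  N: 1
  O: 1
Molecular formula: C12H17NO.
  M = 12(12.011) + 17(1.008) + 14.007 + 15.999
    = 144.132 + 17.136 + 14.007 + 15.999 = 191.274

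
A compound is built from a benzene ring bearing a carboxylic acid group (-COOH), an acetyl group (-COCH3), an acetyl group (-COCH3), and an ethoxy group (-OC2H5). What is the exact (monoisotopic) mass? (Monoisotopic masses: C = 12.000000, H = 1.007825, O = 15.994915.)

Atom tally by fragment:
  benzene ring core → C:6 H:6
  (− 4 ring H displaced by substituents)
  + COOH → C:1 H:1 O:2
  + COCH3 → C:2 H:3 O:1
  + COCH3 → C:2 H:3 O:1
  + OC2H5 → C:2 H:5 O:1
Element totals:
  C: 13
  H: 14
  O: 5
Molecular formula: C13H14O5.
  M = 13(12.0) + 14(1.007825) + 5(15.994915)
    = 156.000000 + 14.109550 + 79.974575 = 250.084125

250.0841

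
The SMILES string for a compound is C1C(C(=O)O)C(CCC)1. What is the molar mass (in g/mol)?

Atom tally by fragment:
  cyclopropane ring core → C:3 H:6
  (− 2 ring H displaced by substituents)
  + COOH → C:1 H:1 O:2
  + CH2CH2CH3 → C:3 H:7
Element totals:
  C: 7
  H: 12
  O: 2
Molecular formula: C7H12O2.
  M = 7(12.011) + 12(1.008) + 2(15.999)
    = 84.077 + 12.096 + 31.998 = 128.171

128.17 g/mol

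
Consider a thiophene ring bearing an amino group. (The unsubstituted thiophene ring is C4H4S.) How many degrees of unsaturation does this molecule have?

3

Atom tally by fragment:
  thiophene ring core → C:4 H:4 S:1
  (− 1 ring H displaced by substituents)
  + NH2 → N:1 H:2
Element totals:
  C: 4
  H: 5
  N: 1
  S: 1
Molecular formula: C4H5NS.
DoU = (2C + 2 + N − H − X) / 2 = (2·4 + 2 + 1 − 5 − 0) / 2 = 3.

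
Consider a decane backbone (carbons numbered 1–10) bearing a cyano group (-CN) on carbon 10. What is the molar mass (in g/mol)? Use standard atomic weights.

167.30 g/mol

Atom tally by fragment:
  CH3 → C:1 H:3
  CH2 → C:1 H:2
  CH2 → C:1 H:2
  CH2 → C:1 H:2
  CH2 → C:1 H:2
  CH2 → C:1 H:2
  CH2 → C:1 H:2
  CH2 → C:1 H:2
  CH2 → C:1 H:2
  CH2CN → C:2 H:2 N:1
Element totals:
  C: 11
  H: 21
  N: 1
Molecular formula: C11H21N.
  M = 11(12.011) + 21(1.008) + 14.007
    = 132.121 + 21.168 + 14.007 = 167.296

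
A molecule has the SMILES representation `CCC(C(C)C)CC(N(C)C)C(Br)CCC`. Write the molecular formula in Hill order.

Atom tally by fragment:
  CH3 → C:1 H:3
  CH2 → C:1 H:2
  CH(CH(CH3)2) → C:4 H:8
  CH2 → C:1 H:2
  CH(N(CH3)2) → C:3 H:7 N:1
  CH(Br) → C:1 H:1 Br:1
  CH2 → C:1 H:2
  CH2 → C:1 H:2
  CH3 → C:1 H:3
Element totals:
  C: 14
  H: 30
  Br: 1
  N: 1

C14H30BrN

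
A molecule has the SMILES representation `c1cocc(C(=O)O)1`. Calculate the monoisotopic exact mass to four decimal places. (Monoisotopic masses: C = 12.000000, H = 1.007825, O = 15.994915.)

112.0160

Atom tally by fragment:
  furan ring core → C:4 H:4 O:1
  (− 1 ring H displaced by substituents)
  + COOH → C:1 H:1 O:2
Element totals:
  C: 5
  H: 4
  O: 3
Molecular formula: C5H4O3.
  M = 5(12.0) + 4(1.007825) + 3(15.994915)
    = 60.000000 + 4.031300 + 47.984745 = 112.016045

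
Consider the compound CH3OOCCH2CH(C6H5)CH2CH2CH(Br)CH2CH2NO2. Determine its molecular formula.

C15H20BrNO4

Atom tally by fragment:
  CH3OOCCH2 → C:3 H:5 O:2
  CH(C6H5) → C:7 H:6
  CH2 → C:1 H:2
  CH2 → C:1 H:2
  CH(Br) → C:1 H:1 Br:1
  CH2 → C:1 H:2
  CH2NO2 → C:1 H:2 N:1 O:2
Element totals:
  C: 15
  H: 20
  Br: 1
  N: 1
  O: 4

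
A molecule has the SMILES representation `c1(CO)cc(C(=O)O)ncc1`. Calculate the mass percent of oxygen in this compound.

31.34%

Atom tally by fragment:
  pyridine ring core → C:5 H:5 N:1
  (− 2 ring H displaced by substituents)
  + CH2OH → C:1 H:3 O:1
  + COOH → C:1 H:1 O:2
Element totals:
  C: 7
  H: 7
  N: 1
  O: 3
Molecular formula: C7H7NO3.
Molar mass = 153.137 g/mol.
Mass from O: 3 × 15.999 = 47.997 g/mol.
%O = 47.997 / 153.137 × 100 = 31.34%.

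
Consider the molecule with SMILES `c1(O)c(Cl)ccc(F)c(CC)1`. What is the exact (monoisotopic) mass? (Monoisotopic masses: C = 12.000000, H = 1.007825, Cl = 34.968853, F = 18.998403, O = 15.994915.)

174.0248

Atom tally by fragment:
  benzene ring core → C:6 H:6
  (− 4 ring H displaced by substituents)
  + OH → O:1 H:1
  + Cl → Cl:1
  + F → F:1
  + C2H5 → C:2 H:5
Element totals:
  C: 8
  H: 8
  Cl: 1
  F: 1
  O: 1
Molecular formula: C8H8ClFO.
  M = 8(12.0) + 8(1.007825) + 34.968853 + 18.998403 + 15.994915
    = 96.000000 + 8.062600 + 34.968853 + 18.998403 + 15.994915 = 174.024771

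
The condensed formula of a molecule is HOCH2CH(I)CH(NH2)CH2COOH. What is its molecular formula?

Atom tally by fragment:
  HOCH2 → C:1 H:3 O:1
  CH(I) → C:1 H:1 I:1
  CH(NH2) → C:1 H:3 N:1
  CH2COOH → C:2 H:3 O:2
Element totals:
  C: 5
  H: 10
  I: 1
  N: 1
  O: 3

C5H10INO3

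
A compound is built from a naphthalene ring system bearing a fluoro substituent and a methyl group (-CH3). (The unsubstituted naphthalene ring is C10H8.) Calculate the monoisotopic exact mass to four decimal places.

Atom tally by fragment:
  naphthalene ring system core → C:10 H:8
  (− 2 ring H displaced by substituents)
  + F → F:1
  + CH3 → C:1 H:3
Element totals:
  C: 11
  H: 9
  F: 1
Molecular formula: C11H9F.
  M = 11(12.0) + 9(1.007825) + 18.998403
    = 132.000000 + 9.070425 + 18.998403 = 160.068828

160.0688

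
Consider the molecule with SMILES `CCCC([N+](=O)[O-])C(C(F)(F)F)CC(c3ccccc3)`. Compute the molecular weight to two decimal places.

Atom tally by fragment:
  CH3 → C:1 H:3
  CH2 → C:1 H:2
  CH2 → C:1 H:2
  CH(NO2) → C:1 H:1 N:1 O:2
  CH(CF3) → C:2 H:1 F:3
  CH2 → C:1 H:2
  CH2C6H5 → C:7 H:7
Element totals:
  C: 14
  H: 18
  F: 3
  N: 1
  O: 2
Molecular formula: C14H18F3NO2.
  M = 14(12.011) + 18(1.008) + 3(18.998) + 14.007 + 2(15.999)
    = 168.154 + 18.144 + 56.994 + 14.007 + 31.998 = 289.297

289.30 g/mol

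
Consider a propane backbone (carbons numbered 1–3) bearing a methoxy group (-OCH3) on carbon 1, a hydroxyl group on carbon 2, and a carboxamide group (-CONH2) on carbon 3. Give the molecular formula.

C5H11NO3

Atom tally by fragment:
  CH3OCH2 → C:2 H:5 O:1
  CH(OH) → C:1 H:2 O:1
  CH2CONH2 → C:2 H:4 O:1 N:1
Element totals:
  C: 5
  H: 11
  N: 1
  O: 3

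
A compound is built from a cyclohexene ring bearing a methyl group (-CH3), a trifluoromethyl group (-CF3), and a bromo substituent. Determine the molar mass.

Atom tally by fragment:
  cyclohexene ring core → C:6 H:10
  (− 3 ring H displaced by substituents)
  + CH3 → C:1 H:3
  + CF3 → C:1 F:3
  + Br → Br:1
Element totals:
  C: 8
  H: 10
  Br: 1
  F: 3
Molecular formula: C8H10BrF3.
  M = 8(12.011) + 10(1.008) + 79.904 + 3(18.998)
    = 96.088 + 10.080 + 79.904 + 56.994 = 243.066

243.07 g/mol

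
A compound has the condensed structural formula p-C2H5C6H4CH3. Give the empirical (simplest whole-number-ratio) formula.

C3H4

Element totals:
  C: 9
  H: 12
Molecular formula: C9H12.
gcd of subscripts = 3; dividing each by 3:
  C: 9/3 = 3
  H: 12/3 = 4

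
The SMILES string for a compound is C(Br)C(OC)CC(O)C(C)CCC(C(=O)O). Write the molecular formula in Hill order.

Atom tally by fragment:
  BrCH2 → C:1 H:2 Br:1
  CH(OCH3) → C:2 H:4 O:1
  CH2 → C:1 H:2
  CH(OH) → C:1 H:2 O:1
  CH(CH3) → C:2 H:4
  CH2 → C:1 H:2
  CH2 → C:1 H:2
  CH2COOH → C:2 H:3 O:2
Element totals:
  C: 11
  H: 21
  Br: 1
  O: 4

C11H21BrO4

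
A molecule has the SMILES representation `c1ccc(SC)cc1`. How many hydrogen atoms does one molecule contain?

8

Atom tally by fragment:
  benzene ring core → C:6 H:6
  (− 1 ring H displaced by substituents)
  + SCH3 → C:1 H:3 S:1
Element totals:
  C: 7
  H: 8
  S: 1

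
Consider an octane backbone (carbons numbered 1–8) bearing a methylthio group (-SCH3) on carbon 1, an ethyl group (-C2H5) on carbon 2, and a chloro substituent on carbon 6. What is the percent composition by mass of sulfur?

Atom tally by fragment:
  CH3SCH2 → C:2 H:5 S:1
  CH(C2H5) → C:3 H:6
  CH2 → C:1 H:2
  CH2 → C:1 H:2
  CH2 → C:1 H:2
  CH(Cl) → C:1 H:1 Cl:1
  CH2 → C:1 H:2
  CH3 → C:1 H:3
Element totals:
  C: 11
  H: 23
  Cl: 1
  S: 1
Molecular formula: C11H23ClS.
Molar mass = 222.815 g/mol.
Mass from S: 1 × 32.06 = 32.060 g/mol.
%S = 32.060 / 222.815 × 100 = 14.39%.

14.39%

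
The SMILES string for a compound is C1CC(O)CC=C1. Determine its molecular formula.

C6H10O

Atom tally by fragment:
  cyclohexene ring core → C:6 H:10
  (− 1 ring H displaced by substituents)
  + OH → O:1 H:1
Element totals:
  C: 6
  H: 10
  O: 1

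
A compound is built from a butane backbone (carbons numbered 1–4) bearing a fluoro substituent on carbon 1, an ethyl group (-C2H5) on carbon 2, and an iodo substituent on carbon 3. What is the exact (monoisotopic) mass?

229.9968

Atom tally by fragment:
  FCH2 → C:1 H:2 F:1
  CH(C2H5) → C:3 H:6
  CH(I) → C:1 H:1 I:1
  CH3 → C:1 H:3
Element totals:
  C: 6
  H: 12
  F: 1
  I: 1
Molecular formula: C6H12FI.
  M = 6(12.0) + 12(1.007825) + 18.998403 + 126.904472
    = 72.000000 + 12.093900 + 18.998403 + 126.904472 = 229.996775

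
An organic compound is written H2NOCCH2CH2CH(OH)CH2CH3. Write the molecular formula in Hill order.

Atom tally by fragment:
  H2NOCCH2 → C:2 H:4 O:1 N:1
  CH2 → C:1 H:2
  CH(OH) → C:1 H:2 O:1
  CH2 → C:1 H:2
  CH3 → C:1 H:3
Element totals:
  C: 6
  H: 13
  N: 1
  O: 2

C6H13NO2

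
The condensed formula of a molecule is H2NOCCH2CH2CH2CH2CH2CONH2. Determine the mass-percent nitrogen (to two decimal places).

17.71%

Element totals:
  C: 7
  H: 14
  N: 2
  O: 2
Molecular formula: C7H14N2O2.
Molar mass = 158.201 g/mol.
Mass from N: 2 × 14.007 = 28.014 g/mol.
%N = 28.014 / 158.201 × 100 = 17.71%.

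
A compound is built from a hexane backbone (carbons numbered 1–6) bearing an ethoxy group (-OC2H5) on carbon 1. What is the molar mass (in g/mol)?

Atom tally by fragment:
  C2H5OCH2 → C:3 H:7 O:1
  CH2 → C:1 H:2
  CH2 → C:1 H:2
  CH2 → C:1 H:2
  CH2 → C:1 H:2
  CH3 → C:1 H:3
Element totals:
  C: 8
  H: 18
  O: 1
Molecular formula: C8H18O.
  M = 8(12.011) + 18(1.008) + 15.999
    = 96.088 + 18.144 + 15.999 = 130.231

130.23 g/mol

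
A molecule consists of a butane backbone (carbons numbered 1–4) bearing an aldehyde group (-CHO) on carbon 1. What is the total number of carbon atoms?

Atom tally by fragment:
  OHCCH2 → C:2 H:3 O:1
  CH2 → C:1 H:2
  CH2 → C:1 H:2
  CH3 → C:1 H:3
Element totals:
  C: 5
  H: 10
  O: 1

5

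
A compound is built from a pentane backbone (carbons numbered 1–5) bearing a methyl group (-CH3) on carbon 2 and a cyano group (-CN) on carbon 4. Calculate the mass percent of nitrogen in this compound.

Atom tally by fragment:
  CH3 → C:1 H:3
  CH(CH3) → C:2 H:4
  CH2 → C:1 H:2
  CH(CN) → C:2 H:1 N:1
  CH3 → C:1 H:3
Element totals:
  C: 7
  H: 13
  N: 1
Molecular formula: C7H13N.
Molar mass = 111.188 g/mol.
Mass from N: 1 × 14.007 = 14.007 g/mol.
%N = 14.007 / 111.188 × 100 = 12.60%.

12.60%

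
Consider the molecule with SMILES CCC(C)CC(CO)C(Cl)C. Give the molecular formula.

C9H19ClO

Atom tally by fragment:
  CH3 → C:1 H:3
  CH2 → C:1 H:2
  CH(CH3) → C:2 H:4
  CH2 → C:1 H:2
  CH(CH2OH) → C:2 H:4 O:1
  CH(Cl) → C:1 H:1 Cl:1
  CH3 → C:1 H:3
Element totals:
  C: 9
  H: 19
  Cl: 1
  O: 1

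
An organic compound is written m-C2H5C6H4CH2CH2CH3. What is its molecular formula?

C11H16

Atom tally by fragment:
  benzene ring core → C:6 H:6
  (− 2 ring H displaced by substituents)
  + C2H5 → C:2 H:5
  + CH2CH2CH3 → C:3 H:7
Element totals:
  C: 11
  H: 16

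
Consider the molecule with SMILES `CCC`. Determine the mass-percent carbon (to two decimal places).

81.71%

Atom tally by fragment:
  CH3 → C:1 H:3
  CH2 → C:1 H:2
  CH3 → C:1 H:3
Element totals:
  C: 3
  H: 8
Molecular formula: C3H8.
Molar mass = 44.097 g/mol.
Mass from C: 3 × 12.011 = 36.033 g/mol.
%C = 36.033 / 44.097 × 100 = 81.71%.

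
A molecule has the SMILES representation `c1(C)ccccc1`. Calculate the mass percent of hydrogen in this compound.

8.75%

Atom tally by fragment:
  benzene ring core → C:6 H:6
  (− 1 ring H displaced by substituents)
  + CH3 → C:1 H:3
Element totals:
  C: 7
  H: 8
Molecular formula: C7H8.
Molar mass = 92.141 g/mol.
Mass from H: 8 × 1.008 = 8.064 g/mol.
%H = 8.064 / 92.141 × 100 = 8.75%.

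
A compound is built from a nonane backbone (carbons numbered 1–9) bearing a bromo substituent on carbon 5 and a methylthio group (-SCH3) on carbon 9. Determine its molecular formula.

Atom tally by fragment:
  CH3 → C:1 H:3
  CH2 → C:1 H:2
  CH2 → C:1 H:2
  CH2 → C:1 H:2
  CH(Br) → C:1 H:1 Br:1
  CH2 → C:1 H:2
  CH2 → C:1 H:2
  CH2 → C:1 H:2
  CH2SCH3 → C:2 H:5 S:1
Element totals:
  C: 10
  H: 21
  Br: 1
  S: 1

C10H21BrS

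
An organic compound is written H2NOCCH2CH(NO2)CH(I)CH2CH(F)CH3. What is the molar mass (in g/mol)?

318.09 g/mol

Atom tally by fragment:
  H2NOCCH2 → C:2 H:4 O:1 N:1
  CH(NO2) → C:1 H:1 N:1 O:2
  CH(I) → C:1 H:1 I:1
  CH2 → C:1 H:2
  CH(F) → C:1 H:1 F:1
  CH3 → C:1 H:3
Element totals:
  C: 7
  H: 12
  F: 1
  I: 1
  N: 2
  O: 3
Molecular formula: C7H12FIN2O3.
  M = 7(12.011) + 12(1.008) + 18.998 + 126.904 + 2(14.007) + 3(15.999)
    = 84.077 + 12.096 + 18.998 + 126.904 + 28.014 + 47.997 = 318.086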